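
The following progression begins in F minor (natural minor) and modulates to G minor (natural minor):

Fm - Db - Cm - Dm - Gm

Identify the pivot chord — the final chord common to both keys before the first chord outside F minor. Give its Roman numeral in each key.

Cm — v in F minor, iv in G minor

Chords diatonic to F minor: Fm, Gdim, Ab, Bbm, Cm, Db, Eb.
Reading the progression, the first chord not in that set is Dm, so the modulation leaves F minor there.
The chord immediately before Dm is Cm, which is diatonic to both keys: v in F minor and iv in G minor.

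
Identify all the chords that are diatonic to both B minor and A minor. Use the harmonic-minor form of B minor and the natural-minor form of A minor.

Em, G

Triads in B minor (harmonic minor): Bm (i), C♯dim (ii°), Daug (III+), Em (iv), F♯ (V), G (VI), A♯dim (vii°).
Triads in A minor (natural minor): Am (i), Bdim (ii°), C (III), Dm (iv), Em (v), F (VI), G (VII).
Shared triads with their functions: Em (iv in B minor, v in A minor); G (VI in B minor, VII in A minor).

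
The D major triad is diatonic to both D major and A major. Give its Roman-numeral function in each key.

I in D major; IV in A major

The scale of D major is D E F# G A B C#; D is degree 1, and the triad built there (D-F#-A) is major, so it is I.
The scale of A major is A B C# D E F# G#; D is degree 4, and the triad built there (D-F#-A) is major, so it is IV.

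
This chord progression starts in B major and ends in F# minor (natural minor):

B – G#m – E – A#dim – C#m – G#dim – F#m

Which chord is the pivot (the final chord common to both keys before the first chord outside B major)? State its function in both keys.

Chords diatonic to B major: B, C#m, D#m, E, F#, G#m, A#dim.
Reading the progression, the first chord not in that set is G#dim, so the modulation leaves B major there.
The chord immediately before G#dim is C#m, which is diatonic to both keys: ii in B major and v in F# minor.

C#m — ii in B major, v in F# minor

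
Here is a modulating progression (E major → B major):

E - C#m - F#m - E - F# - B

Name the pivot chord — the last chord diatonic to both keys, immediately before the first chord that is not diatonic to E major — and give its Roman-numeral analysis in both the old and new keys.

Chords diatonic to E major: E, F#m, G#m, A, B, C#m, D#dim.
Reading the progression, the first chord not in that set is F#, so the modulation leaves E major there.
The chord immediately before F# is E, which is diatonic to both keys: I in E major and IV in B major.

E — I in E major, IV in B major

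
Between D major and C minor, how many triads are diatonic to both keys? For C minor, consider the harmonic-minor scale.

Diatonic triads of D major: D (I), Em (ii), F#m (iii), G (IV), A (V), Bm (vi), C#dim (vii°).
Diatonic triads of C minor (harmonic minor): Cm (i), Ddim (ii°), Ebaug (III+), Fm (iv), G (V), Ab (VI), Bdim (vii°).
Matching root and quality in both lists: G.
That gives 1 common triad.

1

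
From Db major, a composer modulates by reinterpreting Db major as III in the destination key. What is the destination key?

Bb minor

The numeral III denotes a major triad on scale degree 3. With Db on degree 3, the tonic of the new key is Bb.
Degree 3 carries a major triad in natural-minor keys, so the destination is Bb minor.
Check: the diatonic triads of Bb minor (natural minor) are Bbm (i), Cdim (ii°), Db (III), Ebm (iv), Fm (v), Gb (VI), Ab (VII) — Db major is indeed III.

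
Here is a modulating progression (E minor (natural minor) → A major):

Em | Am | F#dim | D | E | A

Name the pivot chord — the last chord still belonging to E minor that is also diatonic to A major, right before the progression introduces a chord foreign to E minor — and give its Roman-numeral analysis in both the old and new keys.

D — VII in E minor, IV in A major

Chords diatonic to E minor: Em, F#dim, G, Am, Bm, C, D.
Reading the progression, the first chord not in that set is E, so the modulation leaves E minor there.
The chord immediately before E is D, which is diatonic to both keys: VII in E minor and IV in A major.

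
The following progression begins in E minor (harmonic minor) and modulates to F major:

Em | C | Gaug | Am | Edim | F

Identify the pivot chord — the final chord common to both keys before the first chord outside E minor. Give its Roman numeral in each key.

Chords diatonic to E minor: Em, F#dim, Gaug, Am, B, C, D#dim.
Reading the progression, the first chord not in that set is Edim, so the modulation leaves E minor there.
The chord immediately before Edim is Am, which is diatonic to both keys: iv in E minor and iii in F major.

Am — iv in E minor, iii in F major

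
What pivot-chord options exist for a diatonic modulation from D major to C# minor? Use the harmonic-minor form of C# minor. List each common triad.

Triads in D major: D (I), Em (ii), F#m (iii), G (IV), A (V), Bm (vi), C#dim (vii°).
Triads in C# minor (harmonic minor): C#m (i), D#dim (ii°), Eaug (III+), F#m (iv), G# (V), A (VI), B#dim (vii°).
Shared triads with their functions: F#m (iii in D major, iv in C# minor); A (V in D major, VI in C# minor).

F#m, A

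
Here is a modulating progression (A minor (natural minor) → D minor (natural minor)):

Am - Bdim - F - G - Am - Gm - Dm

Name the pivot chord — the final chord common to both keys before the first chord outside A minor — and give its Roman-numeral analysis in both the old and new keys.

Am — i in A minor, v in D minor

Chords diatonic to A minor: Am, Bdim, C, Dm, Em, F, G.
Reading the progression, the first chord not in that set is Gm, so the modulation leaves A minor there.
The chord immediately before Gm is Am, which is diatonic to both keys: i in A minor and v in D minor.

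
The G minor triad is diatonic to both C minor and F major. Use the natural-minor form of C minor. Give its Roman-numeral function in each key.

v in C minor; ii in F major

The scale of C minor (natural minor) is C D Eb F G Ab Bb; G is degree 5, and the triad built there (G-Bb-D) is minor, so it is v.
The scale of F major is F G A Bb C D E; G is degree 2, and the triad built there (G-Bb-D) is minor, so it is ii.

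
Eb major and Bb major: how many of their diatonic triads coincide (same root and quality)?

Diatonic triads of Eb major: Eb major (I), F minor (ii), G minor (iii), Ab major (IV), Bb major (V), C minor (vi), D diminished (vii°).
Diatonic triads of Bb major: Bb major (I), C minor (ii), D minor (iii), Eb major (IV), F major (V), G minor (vi), A diminished (vii°).
Matching root and quality in both lists: Eb major, G minor, Bb major, C minor.
That gives 4 common triads.

4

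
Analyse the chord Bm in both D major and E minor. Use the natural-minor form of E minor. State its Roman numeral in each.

The scale of D major is D E F♯ G A B C♯; B is degree 6, and the triad built there (B-D-F♯) is minor, so it is vi.
The scale of E minor (natural minor) is E F♯ G A B C D; B is degree 5, and the triad built there (B-D-F♯) is minor, so it is v.

vi in D major; v in E minor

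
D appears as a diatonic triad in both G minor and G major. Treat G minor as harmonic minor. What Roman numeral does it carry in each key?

V in G minor; V in G major

The scale of G minor (harmonic minor) is G A Bb C D Eb F#; D is degree 5, and the triad built there (D-F#-A) is major, so it is V.
The scale of G major is G A B C D E F#; D is degree 5, and the triad built there (D-F#-A) is major, so it is V.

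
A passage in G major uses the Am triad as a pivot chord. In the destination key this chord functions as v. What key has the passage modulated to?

D minor

The numeral v denotes a minor triad on scale degree 5. With A on degree 5, the tonic of the new key is D.
Degree 5 carries a minor triad in natural-minor keys, so the destination is D minor.
Check: the diatonic triads of D minor (natural minor) are Dm (i), Edim (ii°), F (III), Gm (iv), Am (v), B♭ (VI), C (VII) — Am is indeed v.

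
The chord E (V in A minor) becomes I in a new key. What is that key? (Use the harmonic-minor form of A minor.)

The numeral I denotes a major triad on scale degree 1. With E on degree 1, the tonic of the new key is E.
Degree 1 carries a major triad in major keys, so the destination is E major.
Check: the diatonic triads of E major are E (I), F#m (ii), G#m (iii), A (IV), B (V), C#m (vi), D#dim (vii°) — E is indeed I.

E major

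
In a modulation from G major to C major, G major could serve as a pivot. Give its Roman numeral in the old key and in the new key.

The scale of G major is G A B C D E F#; G is degree 1, and the triad built there (G-B-D) is major, so it is I.
The scale of C major is C D E F G A B; G is degree 5, and the triad built there (G-B-D) is major, so it is V.

I in G major; V in C major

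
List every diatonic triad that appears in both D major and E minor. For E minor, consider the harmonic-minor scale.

Em

Triads in D major: D (I), Em (ii), F#m (iii), G (IV), A (V), Bm (vi), C#dim (vii°).
Triads in E minor (harmonic minor): Em (i), F#dim (ii°), Gaug (III+), Am (iv), B (V), C (VI), D#dim (vii°).
Shared triads with their functions: Em (ii in D major, i in E minor).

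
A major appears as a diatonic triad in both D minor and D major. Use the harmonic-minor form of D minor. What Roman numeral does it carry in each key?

The scale of D minor (harmonic minor) is D E F G A Bb C#; A is degree 5, and the triad built there (A-C#-E) is major, so it is V.
The scale of D major is D E F# G A B C#; A is degree 5, and the triad built there (A-C#-E) is major, so it is V.

V in D minor; V in D major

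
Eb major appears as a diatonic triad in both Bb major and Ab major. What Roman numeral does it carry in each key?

The scale of Bb major is Bb C D Eb F G A; Eb is degree 4, and the triad built there (Eb-G-Bb) is major, so it is IV.
The scale of Ab major is Ab Bb C Db Eb F G; Eb is degree 5, and the triad built there (Eb-G-Bb) is major, so it is V.

IV in Bb major; V in Ab major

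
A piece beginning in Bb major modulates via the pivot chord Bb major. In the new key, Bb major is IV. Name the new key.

The numeral IV denotes a major triad on scale degree 4. With Bb on degree 4, the tonic of the new key is F.
Degree 4 carries a major triad in major keys, so the destination is F major.
Check: the diatonic triads of F major are F (I), Gm (ii), Am (iii), Bb (IV), C (V), Dm (vi), Edim (vii°) — Bb major is indeed IV.

F major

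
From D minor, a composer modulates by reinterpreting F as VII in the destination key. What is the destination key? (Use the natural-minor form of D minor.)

G minor

The numeral VII denotes a major triad on scale degree 7. With F on degree 7, the tonic of the new key is G.
Degree 7 carries a major triad in natural-minor keys, so the destination is G minor.
Check: the diatonic triads of G minor (natural minor) are Gm (i), Adim (ii°), Bb (III), Cm (iv), Dm (v), Eb (VI), F (VII) — F is indeed VII.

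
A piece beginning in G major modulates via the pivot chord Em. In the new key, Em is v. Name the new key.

A minor

The numeral v denotes a minor triad on scale degree 5. With E on degree 5, the tonic of the new key is A.
Degree 5 carries a minor triad in natural-minor keys, so the destination is A minor.
Check: the diatonic triads of A minor (natural minor) are Am (i), Bdim (ii°), C (III), Dm (iv), Em (v), F (VI), G (VII) — Em is indeed v.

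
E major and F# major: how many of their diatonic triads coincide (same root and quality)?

2

Diatonic triads of E major: E major (I), F# minor (ii), G# minor (iii), A major (IV), B major (V), C# minor (vi), D# diminished (vii°).
Diatonic triads of F# major: F# major (I), G# minor (ii), A# minor (iii), B major (IV), C# major (V), D# minor (vi), E# diminished (vii°).
Matching root and quality in both lists: G# minor, B major.
That gives 2 common triads.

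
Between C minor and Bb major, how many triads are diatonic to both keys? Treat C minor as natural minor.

4

Diatonic triads of C minor (natural minor): Cm (i), Ddim (ii°), Eb (III), Fm (iv), Gm (v), Ab (VI), Bb (VII).
Diatonic triads of Bb major: Bb (I), Cm (ii), Dm (iii), Eb (IV), F (V), Gm (vi), Adim (vii°).
Matching root and quality in both lists: Cm, Eb, Gm, Bb.
That gives 4 common triads.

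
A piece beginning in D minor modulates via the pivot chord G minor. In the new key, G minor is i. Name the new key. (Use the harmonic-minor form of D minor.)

G minor

The numeral i denotes a minor triad on scale degree 1. With G on degree 1, the tonic of the new key is G.
Degree 1 carries a minor triad in minor keys, so the destination is G minor.
Check: the diatonic triads of G minor (natural minor) are Gm (i), Adim (ii°), Bb (III), Cm (iv), Dm (v), Eb (VI), F (VII) — G minor is indeed i.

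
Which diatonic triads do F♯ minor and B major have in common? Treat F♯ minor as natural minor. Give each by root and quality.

C♯m, E

Triads in F♯ minor (natural minor): F♯m (i), G♯dim (ii°), A (III), Bm (iv), C♯m (v), D (VI), E (VII).
Triads in B major: B (I), C♯m (ii), D♯m (iii), E (IV), F♯ (V), G♯m (vi), A♯dim (vii°).
Shared triads with their functions: C♯m (v in F♯ minor, ii in B major); E (VII in F♯ minor, IV in B major).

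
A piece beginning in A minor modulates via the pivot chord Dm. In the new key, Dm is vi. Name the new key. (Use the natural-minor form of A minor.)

F major

The numeral vi denotes a minor triad on scale degree 6. With D on degree 6, the tonic of the new key is F.
Degree 6 carries a minor triad in major keys, so the destination is F major.
Check: the diatonic triads of F major are F (I), Gm (ii), Am (iii), Bb (IV), C (V), Dm (vi), Edim (vii°) — Dm is indeed vi.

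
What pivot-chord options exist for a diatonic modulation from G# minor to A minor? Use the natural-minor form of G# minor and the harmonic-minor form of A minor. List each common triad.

Triads in G# minor (natural minor): G#m (i), A#dim (ii°), B (III), C#m (iv), D#m (v), E (VI), F# (VII).
Triads in A minor (harmonic minor): Am (i), Bdim (ii°), Caug (III+), Dm (iv), E (V), F (VI), G#dim (vii°).
Shared triads with their functions: E (VI in G# minor, V in A minor).

E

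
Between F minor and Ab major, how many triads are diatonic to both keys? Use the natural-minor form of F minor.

7

Diatonic triads of F minor (natural minor): F minor (i), G diminished (ii°), Ab major (III), Bb minor (iv), C minor (v), Db major (VI), Eb major (VII).
Diatonic triads of Ab major: Ab major (I), Bb minor (ii), C minor (iii), Db major (IV), Eb major (V), F minor (vi), G diminished (vii°).
Matching root and quality in both lists: F minor, G diminished, Ab major, Bb minor, C minor, Db major, Eb major.
That gives 7 common triads.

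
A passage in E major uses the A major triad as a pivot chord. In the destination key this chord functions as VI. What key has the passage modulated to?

The numeral VI denotes a major triad on scale degree 6. With A on degree 6, the tonic of the new key is C#.
Degree 6 carries a major triad in minor keys, so the destination is C# minor.
Check: the diatonic triads of C# minor (natural minor) are C#m (i), D#dim (ii°), E (III), F#m (iv), G#m (v), A (VI), B (VII) — A major is indeed VI.

C# minor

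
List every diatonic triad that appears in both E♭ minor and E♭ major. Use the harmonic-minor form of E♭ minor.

B♭, Ddim

Triads in E♭ minor (harmonic minor): E♭m (i), Fdim (ii°), G♭aug (III+), A♭m (iv), B♭ (V), C♭ (VI), Ddim (vii°).
Triads in E♭ major: E♭ (I), Fm (ii), Gm (iii), A♭ (IV), B♭ (V), Cm (vi), Ddim (vii°).
Shared triads with their functions: B♭ (V in E♭ minor, V in E♭ major); Ddim (vii° in E♭ minor, vii° in E♭ major).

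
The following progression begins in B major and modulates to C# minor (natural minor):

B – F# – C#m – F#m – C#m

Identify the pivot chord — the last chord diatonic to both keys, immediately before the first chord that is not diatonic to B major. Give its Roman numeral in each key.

Chords diatonic to B major: B, C#m, D#m, E, F#, G#m, A#dim.
Reading the progression, the first chord not in that set is F#m, so the modulation leaves B major there.
The chord immediately before F#m is C#m, which is diatonic to both keys: ii in B major and i in C# minor.

C#m — ii in B major, i in C# minor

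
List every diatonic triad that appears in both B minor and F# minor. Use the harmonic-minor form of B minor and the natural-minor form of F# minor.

Triads in B minor (harmonic minor): Bm (i), C#dim (ii°), Daug (III+), Em (iv), F# (V), G (VI), A#dim (vii°).
Triads in F# minor (natural minor): F#m (i), G#dim (ii°), A (III), Bm (iv), C#m (v), D (VI), E (VII).
Shared triads with their functions: Bm (i in B minor, iv in F# minor).

Bm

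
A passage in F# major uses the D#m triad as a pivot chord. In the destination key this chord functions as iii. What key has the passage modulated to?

The numeral iii denotes a minor triad on scale degree 3. With D# on degree 3, the tonic of the new key is B.
Degree 3 carries a minor triad in major keys, so the destination is B major.
Check: the diatonic triads of B major are B (I), C#m (ii), D#m (iii), E (IV), F# (V), G#m (vi), A#dim (vii°) — D#m is indeed iii.

B major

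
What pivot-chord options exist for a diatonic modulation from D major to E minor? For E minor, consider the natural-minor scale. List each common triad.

Triads in D major: D major (I), E minor (ii), F♯ minor (iii), G major (IV), A major (V), B minor (vi), C♯ diminished (vii°).
Triads in E minor (natural minor): E minor (i), F♯ diminished (ii°), G major (III), A minor (iv), B minor (v), C major (VI), D major (VII).
Shared triads with their functions: D major (I in D major, VII in E minor); E minor (ii in D major, i in E minor); G major (IV in D major, III in E minor); B minor (vi in D major, v in E minor).

D, Em, G, Bm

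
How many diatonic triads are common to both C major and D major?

2

Diatonic triads of C major: C major (I), D minor (ii), E minor (iii), F major (IV), G major (V), A minor (vi), B diminished (vii°).
Diatonic triads of D major: D major (I), E minor (ii), F# minor (iii), G major (IV), A major (V), B minor (vi), C# diminished (vii°).
Matching root and quality in both lists: E minor, G major.
That gives 2 common triads.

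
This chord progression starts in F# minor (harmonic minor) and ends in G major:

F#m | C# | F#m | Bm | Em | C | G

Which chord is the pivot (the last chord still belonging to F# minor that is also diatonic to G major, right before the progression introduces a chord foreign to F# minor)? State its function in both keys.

Bm — iv in F# minor, iii in G major

Chords diatonic to F# minor: F#m, G#dim, Aaug, Bm, C#, D, E#dim.
Reading the progression, the first chord not in that set is Em, so the modulation leaves F# minor there.
The chord immediately before Em is Bm, which is diatonic to both keys: iv in F# minor and iii in G major.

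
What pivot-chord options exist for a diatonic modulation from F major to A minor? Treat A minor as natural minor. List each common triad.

Triads in F major: F major (I), G minor (ii), A minor (iii), Bb major (IV), C major (V), D minor (vi), E diminished (vii°).
Triads in A minor (natural minor): A minor (i), B diminished (ii°), C major (III), D minor (iv), E minor (v), F major (VI), G major (VII).
Shared triads with their functions: F major (I in F major, VI in A minor); A minor (iii in F major, i in A minor); C major (V in F major, III in A minor); D minor (vi in F major, iv in A minor).

F, Am, C, Dm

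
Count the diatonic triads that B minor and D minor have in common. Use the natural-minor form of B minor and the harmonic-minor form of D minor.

2

Diatonic triads of B minor (natural minor): Bm (i), C#dim (ii°), D (III), Em (iv), F#m (v), G (VI), A (VII).
Diatonic triads of D minor (harmonic minor): Dm (i), Edim (ii°), Faug (III+), Gm (iv), A (V), Bb (VI), C#dim (vii°).
Matching root and quality in both lists: C#dim, A.
That gives 2 common triads.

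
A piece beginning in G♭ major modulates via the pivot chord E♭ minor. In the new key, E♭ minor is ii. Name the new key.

The numeral ii denotes a minor triad on scale degree 2. With E♭ on degree 2, the tonic of the new key is D♭.
Degree 2 carries a minor triad in major keys, so the destination is D♭ major.
Check: the diatonic triads of D♭ major are D♭ (I), E♭m (ii), Fm (iii), G♭ (IV), A♭ (V), B♭m (vi), Cdim (vii°) — E♭ minor is indeed ii.

D♭ major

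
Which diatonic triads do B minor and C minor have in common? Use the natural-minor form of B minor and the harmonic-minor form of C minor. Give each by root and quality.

Triads in B minor (natural minor): Bm (i), C#dim (ii°), D (III), Em (iv), F#m (v), G (VI), A (VII).
Triads in C minor (harmonic minor): Cm (i), Ddim (ii°), Ebaug (III+), Fm (iv), G (V), Ab (VI), Bdim (vii°).
Shared triads with their functions: G (VI in B minor, V in C minor).

G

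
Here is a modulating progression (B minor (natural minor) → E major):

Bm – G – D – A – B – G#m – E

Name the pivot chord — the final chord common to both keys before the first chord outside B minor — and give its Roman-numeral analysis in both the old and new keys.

Chords diatonic to B minor: Bm, C#dim, D, Em, F#m, G, A.
Reading the progression, the first chord not in that set is B, so the modulation leaves B minor there.
The chord immediately before B is A, which is diatonic to both keys: VII in B minor and IV in E major.

A — VII in B minor, IV in E major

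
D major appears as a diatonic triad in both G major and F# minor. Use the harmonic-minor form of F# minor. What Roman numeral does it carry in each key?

V in G major; VI in F# minor

The scale of G major is G A B C D E F#; D is degree 5, and the triad built there (D-F#-A) is major, so it is V.
The scale of F# minor (harmonic minor) is F# G# A B C# D E#; D is degree 6, and the triad built there (D-F#-A) is major, so it is VI.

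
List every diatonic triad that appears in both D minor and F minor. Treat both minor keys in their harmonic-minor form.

Triads in D minor (harmonic minor): D minor (i), E diminished (ii°), F augmented (III+), G minor (iv), A major (V), Bb major (VI), C# diminished (vii°).
Triads in F minor (harmonic minor): F minor (i), G diminished (ii°), Ab augmented (III+), Bb minor (iv), C major (V), Db major (VI), E diminished (vii°).
Shared triads with their functions: E diminished (ii° in D minor, vii° in F minor).

Edim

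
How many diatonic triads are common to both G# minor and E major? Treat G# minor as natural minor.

4

Diatonic triads of G# minor (natural minor): G#m (i), A#dim (ii°), B (III), C#m (iv), D#m (v), E (VI), F# (VII).
Diatonic triads of E major: E (I), F#m (ii), G#m (iii), A (IV), B (V), C#m (vi), D#dim (vii°).
Matching root and quality in both lists: G#m, B, C#m, E.
That gives 4 common triads.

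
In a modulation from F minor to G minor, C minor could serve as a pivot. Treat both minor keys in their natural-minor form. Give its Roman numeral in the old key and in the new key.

v in F minor; iv in G minor

The scale of F minor (natural minor) is F G Ab Bb C Db Eb; C is degree 5, and the triad built there (C-Eb-G) is minor, so it is v.
The scale of G minor (natural minor) is G A Bb C D Eb F; C is degree 4, and the triad built there (C-Eb-G) is minor, so it is iv.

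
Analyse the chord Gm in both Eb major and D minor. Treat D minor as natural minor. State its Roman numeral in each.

The scale of Eb major is Eb F G Ab Bb C D; G is degree 3, and the triad built there (G-Bb-D) is minor, so it is iii.
The scale of D minor (natural minor) is D E F G A Bb C; G is degree 4, and the triad built there (G-Bb-D) is minor, so it is iv.

iii in Eb major; iv in D minor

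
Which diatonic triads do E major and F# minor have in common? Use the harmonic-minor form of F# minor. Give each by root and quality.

Triads in E major: E major (I), F# minor (ii), G# minor (iii), A major (IV), B major (V), C# minor (vi), D# diminished (vii°).
Triads in F# minor (harmonic minor): F# minor (i), G# diminished (ii°), A augmented (III+), B minor (iv), C# major (V), D major (VI), E# diminished (vii°).
Shared triads with their functions: F# minor (ii in E major, i in F# minor).

F#m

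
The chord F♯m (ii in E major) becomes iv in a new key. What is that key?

The numeral iv denotes a minor triad on scale degree 4. With F♯ on degree 4, the tonic of the new key is C♯.
Degree 4 carries a minor triad in minor keys, so the destination is C♯ minor.
Check: the diatonic triads of C♯ minor (natural minor) are C♯m (i), D♯dim (ii°), E (III), F♯m (iv), G♯m (v), A (VI), B (VII) — F♯m is indeed iv.

C♯ minor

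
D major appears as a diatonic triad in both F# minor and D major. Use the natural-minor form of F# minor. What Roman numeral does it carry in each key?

VI in F# minor; I in D major

The scale of F# minor (natural minor) is F# G# A B C# D E; D is degree 6, and the triad built there (D-F#-A) is major, so it is VI.
The scale of D major is D E F# G A B C#; D is degree 1, and the triad built there (D-F#-A) is major, so it is I.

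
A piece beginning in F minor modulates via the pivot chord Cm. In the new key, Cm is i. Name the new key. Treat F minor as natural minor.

The numeral i denotes a minor triad on scale degree 1. With C on degree 1, the tonic of the new key is C.
Degree 1 carries a minor triad in minor keys, so the destination is C minor.
Check: the diatonic triads of C minor (natural minor) are Cm (i), Ddim (ii°), Eb (III), Fm (iv), Gm (v), Ab (VI), Bb (VII) — Cm is indeed i.

C minor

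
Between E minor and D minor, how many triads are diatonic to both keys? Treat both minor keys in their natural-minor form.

Diatonic triads of E minor (natural minor): Em (i), F#dim (ii°), G (III), Am (iv), Bm (v), C (VI), D (VII).
Diatonic triads of D minor (natural minor): Dm (i), Edim (ii°), F (III), Gm (iv), Am (v), Bb (VI), C (VII).
Matching root and quality in both lists: Am, C.
That gives 2 common triads.

2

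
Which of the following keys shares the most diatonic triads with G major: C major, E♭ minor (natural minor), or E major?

Triads of G major: G major (I), A minor (ii), B minor (iii), C major (IV), D major (V), E minor (vi), F♯ diminished (vii°).
C major shares 4: G, Am, C, Em.
E♭ minor (natural minor) shares 0: none.
E major shares 0: none.
The most common triads (4) are shared with C major.

C major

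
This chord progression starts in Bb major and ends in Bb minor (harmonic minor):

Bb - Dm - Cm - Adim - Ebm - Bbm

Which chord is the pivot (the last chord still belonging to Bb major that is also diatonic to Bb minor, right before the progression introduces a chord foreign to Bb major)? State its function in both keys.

Adim — vii° in Bb major, vii° in Bb minor

Chords diatonic to Bb major: Bb, Cm, Dm, Eb, F, Gm, Adim.
Reading the progression, the first chord not in that set is Ebm, so the modulation leaves Bb major there.
The chord immediately before Ebm is Adim, which is diatonic to both keys: vii° in Bb major and vii° in Bb minor.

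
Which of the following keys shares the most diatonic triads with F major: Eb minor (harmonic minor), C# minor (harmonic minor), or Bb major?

Triads of F major: F major (I), G minor (ii), A minor (iii), Bb major (IV), C major (V), D minor (vi), E diminished (vii°).
Eb minor (harmonic minor) shares 1: Bb.
C# minor (harmonic minor) shares 0: none.
Bb major shares 4: F, Gm, Bb, Dm.
The most common triads (4) are shared with Bb major.

Bb major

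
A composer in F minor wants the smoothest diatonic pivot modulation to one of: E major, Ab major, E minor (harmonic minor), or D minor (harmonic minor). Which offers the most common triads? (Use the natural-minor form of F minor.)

Ab major

Triads of F minor (natural minor): Fm (i), Gdim (ii°), Ab (III), Bbm (iv), Cm (v), Db (VI), Eb (VII).
E major shares 0: none.
Ab major shares 7: Fm, Gdim, Ab, Bbm, Cm, Db, Eb.
E minor (harmonic minor) shares 0: none.
D minor (harmonic minor) shares 0: none.
The most common triads (7) are shared with Ab major.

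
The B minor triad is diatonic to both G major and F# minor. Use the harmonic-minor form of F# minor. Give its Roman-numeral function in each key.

The scale of G major is G A B C D E F#; B is degree 3, and the triad built there (B-D-F#) is minor, so it is iii.
The scale of F# minor (harmonic minor) is F# G# A B C# D E#; B is degree 4, and the triad built there (B-D-F#) is minor, so it is iv.

iii in G major; iv in F# minor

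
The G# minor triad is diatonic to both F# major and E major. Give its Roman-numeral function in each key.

The scale of F# major is F# G# A# B C# D# E#; G# is degree 2, and the triad built there (G#-B-D#) is minor, so it is ii.
The scale of E major is E F# G# A B C# D#; G# is degree 3, and the triad built there (G#-B-D#) is minor, so it is iii.

ii in F# major; iii in E major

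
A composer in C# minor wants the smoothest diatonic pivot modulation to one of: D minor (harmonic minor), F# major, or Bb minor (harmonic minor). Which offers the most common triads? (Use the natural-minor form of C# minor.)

F# major

Triads of C# minor (natural minor): C# minor (i), D# diminished (ii°), E major (III), F# minor (iv), G# minor (v), A major (VI), B major (VII).
D minor (harmonic minor) shares 1: A.
F# major shares 2: G#m, B.
Bb minor (harmonic minor) shares 0: none.
The most common triads (2) are shared with F# major.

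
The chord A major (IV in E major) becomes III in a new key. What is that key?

The numeral III denotes a major triad on scale degree 3. With A on degree 3, the tonic of the new key is F#.
Degree 3 carries a major triad in natural-minor keys, so the destination is F# minor.
Check: the diatonic triads of F# minor (natural minor) are F#m (i), G#dim (ii°), A (III), Bm (iv), C#m (v), D (VI), E (VII) — A major is indeed III.

F# minor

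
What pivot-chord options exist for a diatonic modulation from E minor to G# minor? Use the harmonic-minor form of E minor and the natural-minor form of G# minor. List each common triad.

Triads in E minor (harmonic minor): Em (i), F#dim (ii°), Gaug (III+), Am (iv), B (V), C (VI), D#dim (vii°).
Triads in G# minor (natural minor): G#m (i), A#dim (ii°), B (III), C#m (iv), D#m (v), E (VI), F# (VII).
Shared triads with their functions: B (V in E minor, III in G# minor).

B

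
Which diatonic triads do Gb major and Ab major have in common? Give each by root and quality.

Triads in Gb major: Gb major (I), Ab minor (ii), Bb minor (iii), Cb major (IV), Db major (V), Eb minor (vi), F diminished (vii°).
Triads in Ab major: Ab major (I), Bb minor (ii), C minor (iii), Db major (IV), Eb major (V), F minor (vi), G diminished (vii°).
Shared triads with their functions: Bb minor (iii in Gb major, ii in Ab major); Db major (V in Gb major, IV in Ab major).

Bbm, Db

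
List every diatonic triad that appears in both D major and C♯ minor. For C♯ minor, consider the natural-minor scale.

F♯m, A

Triads in D major: D (I), Em (ii), F♯m (iii), G (IV), A (V), Bm (vi), C♯dim (vii°).
Triads in C♯ minor (natural minor): C♯m (i), D♯dim (ii°), E (III), F♯m (iv), G♯m (v), A (VI), B (VII).
Shared triads with their functions: F♯m (iii in D major, iv in C♯ minor); A (V in D major, VI in C♯ minor).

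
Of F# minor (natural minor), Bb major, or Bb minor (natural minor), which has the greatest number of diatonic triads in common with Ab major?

Triads of Ab major: Ab major (I), Bb minor (ii), C minor (iii), Db major (IV), Eb major (V), F minor (vi), G diminished (vii°).
F# minor (natural minor) shares 0: none.
Bb major shares 2: Cm, Eb.
Bb minor (natural minor) shares 4: Ab, Bbm, Db, Fm.
The most common triads (4) are shared with Bb minor.

Bb minor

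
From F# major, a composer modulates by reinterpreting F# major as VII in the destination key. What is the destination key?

The numeral VII denotes a major triad on scale degree 7. With F# on degree 7, the tonic of the new key is G#.
Degree 7 carries a major triad in natural-minor keys, so the destination is G# minor.
Check: the diatonic triads of G# minor (natural minor) are G#m (i), A#dim (ii°), B (III), C#m (iv), D#m (v), E (VI), F# (VII) — F# major is indeed VII.

G# minor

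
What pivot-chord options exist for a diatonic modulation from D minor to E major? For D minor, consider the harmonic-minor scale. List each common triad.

A

Triads in D minor (harmonic minor): Dm (i), Edim (ii°), Faug (III+), Gm (iv), A (V), B♭ (VI), C♯dim (vii°).
Triads in E major: E (I), F♯m (ii), G♯m (iii), A (IV), B (V), C♯m (vi), D♯dim (vii°).
Shared triads with their functions: A (V in D minor, IV in E major).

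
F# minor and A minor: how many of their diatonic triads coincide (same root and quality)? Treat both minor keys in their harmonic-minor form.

Diatonic triads of F# minor (harmonic minor): F# minor (i), G# diminished (ii°), A augmented (III+), B minor (iv), C# major (V), D major (VI), E# diminished (vii°).
Diatonic triads of A minor (harmonic minor): A minor (i), B diminished (ii°), C augmented (III+), D minor (iv), E major (V), F major (VI), G# diminished (vii°).
Matching root and quality in both lists: G# diminished.
That gives 1 common triad.

1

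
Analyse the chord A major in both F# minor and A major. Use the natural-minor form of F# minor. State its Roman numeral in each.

III in F# minor; I in A major

The scale of F# minor (natural minor) is F# G# A B C# D E; A is degree 3, and the triad built there (A-C#-E) is major, so it is III.
The scale of A major is A B C# D E F# G#; A is degree 1, and the triad built there (A-C#-E) is major, so it is I.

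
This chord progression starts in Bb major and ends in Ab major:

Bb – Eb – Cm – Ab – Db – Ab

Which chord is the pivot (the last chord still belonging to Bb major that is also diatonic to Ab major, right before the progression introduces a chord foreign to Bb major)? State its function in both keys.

Chords diatonic to Bb major: Bb, Cm, Dm, Eb, F, Gm, Adim.
Reading the progression, the first chord not in that set is Ab, so the modulation leaves Bb major there.
The chord immediately before Ab is Cm, which is diatonic to both keys: ii in Bb major and iii in Ab major.

Cm — ii in Bb major, iii in Ab major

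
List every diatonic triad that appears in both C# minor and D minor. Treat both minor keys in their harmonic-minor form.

Triads in C# minor (harmonic minor): C#m (i), D#dim (ii°), Eaug (III+), F#m (iv), G# (V), A (VI), B#dim (vii°).
Triads in D minor (harmonic minor): Dm (i), Edim (ii°), Faug (III+), Gm (iv), A (V), Bb (VI), C#dim (vii°).
Shared triads with their functions: A (VI in C# minor, V in D minor).

A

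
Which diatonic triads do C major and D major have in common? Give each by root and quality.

Em, G

Triads in C major: C major (I), D minor (ii), E minor (iii), F major (IV), G major (V), A minor (vi), B diminished (vii°).
Triads in D major: D major (I), E minor (ii), F♯ minor (iii), G major (IV), A major (V), B minor (vi), C♯ diminished (vii°).
Shared triads with their functions: E minor (iii in C major, ii in D major); G major (V in C major, IV in D major).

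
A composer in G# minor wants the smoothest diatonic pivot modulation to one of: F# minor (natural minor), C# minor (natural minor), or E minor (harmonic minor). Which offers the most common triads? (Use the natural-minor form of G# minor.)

Triads of G# minor (natural minor): G# minor (i), A# diminished (ii°), B major (III), C# minor (iv), D# minor (v), E major (VI), F# major (VII).
F# minor (natural minor) shares 2: C#m, E.
C# minor (natural minor) shares 4: G#m, B, C#m, E.
E minor (harmonic minor) shares 1: B.
The most common triads (4) are shared with C# minor.

C# minor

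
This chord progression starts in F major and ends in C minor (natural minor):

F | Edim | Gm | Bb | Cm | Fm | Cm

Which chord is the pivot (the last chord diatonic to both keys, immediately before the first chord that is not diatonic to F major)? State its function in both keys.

Chords diatonic to F major: F, Gm, Am, Bb, C, Dm, Edim.
Reading the progression, the first chord not in that set is Cm, so the modulation leaves F major there.
The chord immediately before Cm is Bb, which is diatonic to both keys: IV in F major and VII in C minor.

Bb — IV in F major, VII in C minor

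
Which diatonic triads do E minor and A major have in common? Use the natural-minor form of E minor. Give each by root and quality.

Triads in E minor (natural minor): E minor (i), F# diminished (ii°), G major (III), A minor (iv), B minor (v), C major (VI), D major (VII).
Triads in A major: A major (I), B minor (ii), C# minor (iii), D major (IV), E major (V), F# minor (vi), G# diminished (vii°).
Shared triads with their functions: B minor (v in E minor, ii in A major); D major (VII in E minor, IV in A major).

Bm, D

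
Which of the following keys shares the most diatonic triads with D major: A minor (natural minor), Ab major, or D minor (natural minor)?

A minor

Triads of D major: D major (I), E minor (ii), F# minor (iii), G major (IV), A major (V), B minor (vi), C# diminished (vii°).
A minor (natural minor) shares 2: Em, G.
Ab major shares 0: none.
D minor (natural minor) shares 0: none.
The most common triads (2) are shared with A minor.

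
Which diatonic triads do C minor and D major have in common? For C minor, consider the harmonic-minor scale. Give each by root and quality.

Triads in C minor (harmonic minor): C minor (i), D diminished (ii°), Eb augmented (III+), F minor (iv), G major (V), Ab major (VI), B diminished (vii°).
Triads in D major: D major (I), E minor (ii), F# minor (iii), G major (IV), A major (V), B minor (vi), C# diminished (vii°).
Shared triads with their functions: G major (V in C minor, IV in D major).

G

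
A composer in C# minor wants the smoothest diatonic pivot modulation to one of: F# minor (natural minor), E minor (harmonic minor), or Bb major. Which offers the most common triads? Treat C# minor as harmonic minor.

Triads of C# minor (harmonic minor): C#m (i), D#dim (ii°), Eaug (III+), F#m (iv), G# (V), A (VI), B#dim (vii°).
F# minor (natural minor) shares 3: C#m, F#m, A.
E minor (harmonic minor) shares 1: D#dim.
Bb major shares 0: none.
The most common triads (3) are shared with F# minor.

F# minor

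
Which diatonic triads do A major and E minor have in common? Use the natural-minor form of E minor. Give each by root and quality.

Bm, D

Triads in A major: A major (I), B minor (ii), C# minor (iii), D major (IV), E major (V), F# minor (vi), G# diminished (vii°).
Triads in E minor (natural minor): E minor (i), F# diminished (ii°), G major (III), A minor (iv), B minor (v), C major (VI), D major (VII).
Shared triads with their functions: B minor (ii in A major, v in E minor); D major (IV in A major, VII in E minor).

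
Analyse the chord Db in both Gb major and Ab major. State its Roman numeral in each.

V in Gb major; IV in Ab major

The scale of Gb major is Gb Ab Bb Cb Db Eb F; Db is degree 5, and the triad built there (Db-F-Ab) is major, so it is V.
The scale of Ab major is Ab Bb C Db Eb F G; Db is degree 4, and the triad built there (Db-F-Ab) is major, so it is IV.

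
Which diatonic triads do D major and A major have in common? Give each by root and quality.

Triads in D major: D (I), Em (ii), F#m (iii), G (IV), A (V), Bm (vi), C#dim (vii°).
Triads in A major: A (I), Bm (ii), C#m (iii), D (IV), E (V), F#m (vi), G#dim (vii°).
Shared triads with their functions: D (I in D major, IV in A major); F#m (iii in D major, vi in A major); A (V in D major, I in A major); Bm (vi in D major, ii in A major).

D, F#m, A, Bm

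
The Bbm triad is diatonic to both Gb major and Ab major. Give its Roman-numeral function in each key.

The scale of Gb major is Gb Ab Bb Cb Db Eb F; Bb is degree 3, and the triad built there (Bb-Db-F) is minor, so it is iii.
The scale of Ab major is Ab Bb C Db Eb F G; Bb is degree 2, and the triad built there (Bb-Db-F) is minor, so it is ii.

iii in Gb major; ii in Ab major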